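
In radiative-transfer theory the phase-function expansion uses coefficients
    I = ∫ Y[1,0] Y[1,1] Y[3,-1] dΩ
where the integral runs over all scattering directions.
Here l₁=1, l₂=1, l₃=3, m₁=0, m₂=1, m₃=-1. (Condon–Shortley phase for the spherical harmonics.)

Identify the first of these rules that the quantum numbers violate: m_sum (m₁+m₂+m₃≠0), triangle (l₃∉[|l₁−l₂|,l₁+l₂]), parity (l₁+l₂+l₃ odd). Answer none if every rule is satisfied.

triangle

Σmᵢ = 0  ✓
l₃∈[|l₁−l₂|,l₁+l₂]=[0,2], have l₃=3  ✗
Σlᵢ = 5 ⇒ odd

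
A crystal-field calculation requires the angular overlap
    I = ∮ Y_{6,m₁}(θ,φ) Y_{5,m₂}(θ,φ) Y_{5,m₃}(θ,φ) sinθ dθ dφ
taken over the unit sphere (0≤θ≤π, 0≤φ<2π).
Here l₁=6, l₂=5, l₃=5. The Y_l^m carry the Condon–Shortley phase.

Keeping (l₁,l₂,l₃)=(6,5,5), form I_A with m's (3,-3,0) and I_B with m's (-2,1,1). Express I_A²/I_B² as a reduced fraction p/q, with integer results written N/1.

125/112

Same 6,5,5: normalisation and zero-m 3j drop out of the ratio.
A: Δ: 6! 6! 4! / 17! → 1/28588560; sum: t=0:+1/103680 t=1:−1/34560 t=2:+1/138240 = -1/82944; 3j²(6 5 5; 3 -3 0) = Δ·Π!·Σ² = 125/9724  (sign +1)
B: Δ: 6! 6! 4! / 17! → 1/28588560; sum: t=2:+1/829440 t=3:−1/25920 t=4:+1/9216 t=5:−1/25920 t=6:+1/829440 = 7/207360; 3j²(6 5 5; -2 1 1) = Δ·Π!·Σ² = 28/2431  (sign +1)
I_A²/I_B² = (125/9724)/(28/2431) = 125/112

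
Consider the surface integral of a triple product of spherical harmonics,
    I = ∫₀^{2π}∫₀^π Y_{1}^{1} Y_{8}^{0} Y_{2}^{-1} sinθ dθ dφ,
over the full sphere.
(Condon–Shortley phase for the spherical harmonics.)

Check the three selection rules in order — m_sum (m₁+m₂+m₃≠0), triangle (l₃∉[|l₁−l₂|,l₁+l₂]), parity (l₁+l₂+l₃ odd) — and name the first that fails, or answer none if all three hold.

triangle

Σmᵢ = 0  ✓
l₃∈[|l₁−l₂|,l₁+l₂]=[7,9], have l₃=2  ✗
Σlᵢ = 11 ⇒ odd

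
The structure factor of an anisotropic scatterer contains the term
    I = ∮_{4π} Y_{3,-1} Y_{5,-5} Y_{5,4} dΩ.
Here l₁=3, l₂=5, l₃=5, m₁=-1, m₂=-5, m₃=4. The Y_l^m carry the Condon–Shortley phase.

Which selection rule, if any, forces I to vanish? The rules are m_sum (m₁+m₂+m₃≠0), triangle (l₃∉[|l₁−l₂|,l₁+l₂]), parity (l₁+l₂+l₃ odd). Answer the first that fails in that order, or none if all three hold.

m_sum

m₁+m₂+m₃ = -1 − 5 + 4 = -2  ✗
triangle: |3−5|=2 ≤ l₃=5 ≤ 3+5=8
parity: l₁+l₂+l₃ = 13 is odd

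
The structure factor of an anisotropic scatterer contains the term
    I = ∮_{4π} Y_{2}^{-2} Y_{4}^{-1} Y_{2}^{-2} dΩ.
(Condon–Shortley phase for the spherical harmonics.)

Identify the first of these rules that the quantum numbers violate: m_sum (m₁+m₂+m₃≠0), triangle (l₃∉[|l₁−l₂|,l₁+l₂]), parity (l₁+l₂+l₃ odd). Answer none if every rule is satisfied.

Σmᵢ = -5  ✗
l₃∈[|l₁−l₂|,l₁+l₂]=[2,6], have l₃=2
Σlᵢ = 8 ⇒ even

m_sum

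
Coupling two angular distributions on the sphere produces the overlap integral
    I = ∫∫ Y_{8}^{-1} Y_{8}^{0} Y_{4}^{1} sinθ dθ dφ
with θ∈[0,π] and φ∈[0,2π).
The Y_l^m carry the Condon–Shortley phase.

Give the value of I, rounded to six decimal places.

Rules hold: Σm=0, L=20 even, 0≤4≤16.
N = 17·17·9 = 2601
Δ = 12!·4!·4!/21! = 1/185175900
Racah Σ t=4..8: t=4:+1/557383680 t=5:−1/21772800 t=6:+1/8294400 t=7:−1/21772800 t=8:+1/557383680 = 1/30965760
⇒ 3j(8 8 4; 0 0 0)² = 36/4199, sgn +1
Racah Σ t=5..8: t=5:−1/87091200 t=6:+1/12441600 t=7:−1/14515200 t=8:+1/139345920 = 1/139345920
⇒ 3j(8 8 4; -1 0 1)² = 5/8398, sgn -1
4πI² = N·(3j₀)²·(3jₘ)² = 810/61009
I = -1·√(0.0132767/4π) = -0.03250429

-0.032504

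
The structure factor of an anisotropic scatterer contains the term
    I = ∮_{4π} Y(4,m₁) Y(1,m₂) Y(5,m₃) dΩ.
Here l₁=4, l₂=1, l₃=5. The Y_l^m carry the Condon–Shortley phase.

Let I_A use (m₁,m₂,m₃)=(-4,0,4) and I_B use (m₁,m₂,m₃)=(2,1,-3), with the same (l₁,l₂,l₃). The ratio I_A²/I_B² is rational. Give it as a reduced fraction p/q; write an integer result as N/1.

Same 4,1,5: normalisation and zero-m 3j drop out of the ratio.
A: Δ: 0! 8! 2! / 11! → 1/495; sum: t=0:+1/40320 = 1/40320; 3j²(4 1 5; -4 0 4) = Δ·Π!·Σ² = 1/55  (sign -1)
B: Δ: 0! 8! 2! / 11! → 1/495; sum: t=0:+1/2880 = 1/2880; 3j²(4 1 5; 2 1 -3) = Δ·Π!·Σ² = 28/495  (sign +1)
I_A²/I_B² = (1/55)/(28/495) = 9/28

9/28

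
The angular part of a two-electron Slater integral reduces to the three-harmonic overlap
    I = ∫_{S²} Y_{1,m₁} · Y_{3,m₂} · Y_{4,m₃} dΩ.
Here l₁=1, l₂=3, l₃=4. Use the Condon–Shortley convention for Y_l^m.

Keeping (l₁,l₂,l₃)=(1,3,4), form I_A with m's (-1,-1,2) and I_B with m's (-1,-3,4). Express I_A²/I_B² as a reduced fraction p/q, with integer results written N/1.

15/28

Same 1,3,4: normalisation and zero-m 3j drop out of the ratio.
A: Δ: 0! 2! 6! / 9! → 1/252; sum: t=0:+1/96 = 1/96; 3j²(1 3 4; -1 -1 2) = Δ·Π!·Σ² = 5/84  (sign +1)
B: Δ: 0! 2! 6! / 9! → 1/252; sum: t=0:+1/1440 = 1/1440; 3j²(1 3 4; -1 -3 4) = Δ·Π!·Σ² = 1/9  (sign +1)
I_A²/I_B² = (5/84)/(1/9) = 15/28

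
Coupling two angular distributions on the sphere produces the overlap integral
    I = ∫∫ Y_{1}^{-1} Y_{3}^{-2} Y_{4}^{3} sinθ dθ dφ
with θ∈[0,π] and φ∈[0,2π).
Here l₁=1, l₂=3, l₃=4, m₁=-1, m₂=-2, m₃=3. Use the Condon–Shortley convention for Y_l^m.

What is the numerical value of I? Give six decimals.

Rules hold: Σm=0, L=8 even, 2≤4≤4.
N = 3·7·9 = 189
Δ = 0!·2!·6!/9! = 1/252
Racah Σ t=0..0: t=0:+1/36 = 1/36
⇒ 3j(1 3 4; 0 0 0)² = 4/63, sgn +1
Racah Σ t=0..0: t=0:+1/240 = 1/240
⇒ 3j(1 3 4; -1 -2 3)² = 1/12, sgn -1
4πI² = N·(3j₀)²·(3jₘ)² = 1/1
I = -1·√(1/4π) = -0.28209479

-0.282095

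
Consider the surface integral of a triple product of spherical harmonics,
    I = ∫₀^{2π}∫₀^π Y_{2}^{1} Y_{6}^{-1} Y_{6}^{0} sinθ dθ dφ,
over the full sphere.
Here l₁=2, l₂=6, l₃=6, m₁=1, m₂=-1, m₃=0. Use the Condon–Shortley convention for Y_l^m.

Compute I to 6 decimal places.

-0.030344

m-sum 0 ✓  L=14 even ✓  4≤6≤8 ✓
Π(2lᵢ+1) = 5×13×13 = 845
triangle coeff Δ(2,6,6) = 1/90090
Σ_t [0,2]: t=0:+1/69120 t=1:−1/14400 t=2:+1/69120 = -7/172800
(3j)²=14/715 [(2 6 6; 0 0 0)], sign=-1
Σ_t [0,1]: t=0:+1/28800 t=1:−1/34560 = 1/172800
(3j)²=1/1430 [(2 6 6; 1 -1 0)], sign=+1
⇒ 4πI² = 7/605
I = (-1)√(7/605/(4π)) = -0.03034355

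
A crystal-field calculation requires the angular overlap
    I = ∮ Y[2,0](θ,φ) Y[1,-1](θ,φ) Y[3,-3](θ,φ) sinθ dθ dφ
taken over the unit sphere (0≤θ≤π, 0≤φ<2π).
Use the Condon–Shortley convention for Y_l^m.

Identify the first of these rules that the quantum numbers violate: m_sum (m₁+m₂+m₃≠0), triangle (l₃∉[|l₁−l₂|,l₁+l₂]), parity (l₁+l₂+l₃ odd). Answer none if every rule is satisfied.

m₁+m₂+m₃ = 0 − 1 − 3 = -4  ✗
triangle: |2−1|=1 ≤ l₃=3 ≤ 2+1=3
parity: l₁+l₂+l₃ = 6 is even

m_sum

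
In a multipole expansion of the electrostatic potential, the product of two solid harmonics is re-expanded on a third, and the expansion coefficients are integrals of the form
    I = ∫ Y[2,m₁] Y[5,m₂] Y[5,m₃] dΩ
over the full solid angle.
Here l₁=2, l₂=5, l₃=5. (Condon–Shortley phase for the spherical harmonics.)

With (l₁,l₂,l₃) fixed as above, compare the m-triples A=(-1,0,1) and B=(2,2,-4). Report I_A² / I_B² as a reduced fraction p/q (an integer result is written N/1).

Same 2,5,5: normalisation and zero-m 3j drop out of the ratio.
A: Δ: 2! 2! 8! / 13! → 1/38610; sum: t=1:−1/1152 t=2:+1/1440 = -1/5760; 3j²(2 5 5; -1 0 1) = Δ·Π!·Σ² = 1/858  (sign -1)
B: Δ: 2! 2! 8! / 13! → 1/38610; sum: t=0:+1/20160 = 1/20160; 3j²(2 5 5; 2 2 -4) = Δ·Π!·Σ² = 12/715  (sign -1)
I_A²/I_B² = (1/858)/(12/715) = 5/72

5/72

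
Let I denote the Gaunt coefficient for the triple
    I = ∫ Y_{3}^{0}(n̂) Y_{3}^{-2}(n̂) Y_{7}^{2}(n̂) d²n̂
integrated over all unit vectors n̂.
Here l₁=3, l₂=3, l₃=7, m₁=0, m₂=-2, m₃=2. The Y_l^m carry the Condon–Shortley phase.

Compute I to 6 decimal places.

0.000000

|3−3|≤7≤3+3 violated ⇒ I = 0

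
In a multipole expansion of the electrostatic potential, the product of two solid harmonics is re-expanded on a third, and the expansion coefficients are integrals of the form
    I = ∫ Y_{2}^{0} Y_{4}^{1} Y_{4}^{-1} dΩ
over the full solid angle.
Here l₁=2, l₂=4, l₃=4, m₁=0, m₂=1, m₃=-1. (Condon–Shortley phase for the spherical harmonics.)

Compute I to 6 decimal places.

-0.139264

Checks pass: Σm=0; 10 even; l₃=4∈[2,6].
(2·2+1)(2·4+1)(2·4+1) = 405
Δ: 2! 2! 6! / 11! → 1/13860
sum: t=0:+1/192 t=1:−1/36 t=2:+1/192 = -5/288
3j²(2 4 4; 0 0 0) = Δ·Π!·Σ² = 20/693  (sign -1)
sum: t=0:+1/480 t=1:−1/48 t=2:+1/144 = -17/1440
3j²(2 4 4; 0 1 -1) = Δ·Π!·Σ² = 289/13860  (sign +1)
combine: 4πI² = 405·20/693·289/13860 = 1445/5929
take √, sign -1: I = -0.13926381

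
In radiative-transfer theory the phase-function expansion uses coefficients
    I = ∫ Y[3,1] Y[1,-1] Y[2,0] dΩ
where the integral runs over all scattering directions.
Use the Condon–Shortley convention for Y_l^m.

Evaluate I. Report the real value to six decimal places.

m-sum 0 ✓  L=6 even ✓  2≤2≤4 ✓
Π(2lᵢ+1) = 7×3×5 = 105
triangle coeff Δ(3,1,2) = 1/105
Σ_t [1,1]: t=1:−1/4 = -1/4
(3j)²=3/35 [(3 1 2; 0 0 0)], sign=-1
Σ_t [0,0]: t=0:+1/8 = 1/8
(3j)²=2/35 [(3 1 2; 1 -1 0)], sign=+1
⇒ 4πI² = 18/35
I = (-1)√(18/35/(4π)) = -0.20230066

-0.202301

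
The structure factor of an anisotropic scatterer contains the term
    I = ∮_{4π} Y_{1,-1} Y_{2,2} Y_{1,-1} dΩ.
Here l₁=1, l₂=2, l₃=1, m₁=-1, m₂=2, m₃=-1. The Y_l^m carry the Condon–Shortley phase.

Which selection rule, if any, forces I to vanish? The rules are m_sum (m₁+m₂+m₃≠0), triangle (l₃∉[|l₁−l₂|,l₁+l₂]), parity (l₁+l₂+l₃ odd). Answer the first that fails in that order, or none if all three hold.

m₁+m₂+m₃ = -1 + 2 − 1 = 0  ✓
triangle: |1−2|=1 ≤ l₃=1 ≤ 1+2=3  ✓
parity: l₁+l₂+l₃ = 4 is even  ✓

none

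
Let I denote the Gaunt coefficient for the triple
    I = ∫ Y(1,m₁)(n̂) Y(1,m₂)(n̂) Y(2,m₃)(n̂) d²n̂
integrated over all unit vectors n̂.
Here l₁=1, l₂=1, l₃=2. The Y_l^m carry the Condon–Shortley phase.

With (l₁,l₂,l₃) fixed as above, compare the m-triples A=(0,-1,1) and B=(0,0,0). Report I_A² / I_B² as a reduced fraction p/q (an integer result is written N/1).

3/4

Same 1,1,2: normalisation and zero-m 3j drop out of the ratio.
A: Δ: 0! 2! 2! / 5! → 1/30; sum: t=0:+1/2 = 1/2; 3j²(1 1 2; 0 -1 1) = Δ·Π!·Σ² = 1/10  (sign -1)
B: Δ: 0! 2! 2! / 5! → 1/30; sum: t=0:+1/1 = 1/1; 3j²(1 1 2; 0 0 0) = Δ·Π!·Σ² = 2/15  (sign +1)
I_A²/I_B² = (1/10)/(2/15) = 3/4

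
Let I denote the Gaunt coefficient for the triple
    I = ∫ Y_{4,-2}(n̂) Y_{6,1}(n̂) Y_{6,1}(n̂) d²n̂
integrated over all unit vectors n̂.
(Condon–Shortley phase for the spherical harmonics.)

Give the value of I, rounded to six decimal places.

0.133571

m-sum 0 ✓  L=16 even ✓  2≤6≤10 ✓
Π(2lᵢ+1) = 9×13×13 = 1521
triangle coeff Δ(4,6,6) = 1/15315300
Σ_t [0,4]: t=0:+1/829440 t=1:−1/25920 t=2:+1/9216 t=3:−1/25920 t=4:+1/829440 = 7/207360
(3j)²=28/2431 [(4 6 6; 0 0 0)], sign=+1
Σ_t [2,4]: t=2:+1/69120 t=3:−1/20736 t=4:+1/69120 = -1/51840
(3j)²=280/21879 [(4 6 6; -2 1 1)], sign=+1
⇒ 4πI² = 7840/34969
I = (+1)√(7840/34969/(4π)) = 0.13357079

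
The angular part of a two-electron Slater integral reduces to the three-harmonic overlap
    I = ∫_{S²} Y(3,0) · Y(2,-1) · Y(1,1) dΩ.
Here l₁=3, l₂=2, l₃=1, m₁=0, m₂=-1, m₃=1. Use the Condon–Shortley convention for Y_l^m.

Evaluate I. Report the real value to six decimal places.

0.143048

Checks pass: Σm=0; 6 even; l₃=1∈[1,5].
(2·3+1)(2·2+1)(2·1+1) = 105
Δ: 4! 2! 0! / 7! → 1/105
sum: t=2:+1/4 = 1/4
3j²(3 2 1; 0 0 0) = Δ·Π!·Σ² = 3/35  (sign -1)
sum: t=1:−1/12 = -1/12
3j²(3 2 1; 0 -1 1) = Δ·Π!·Σ² = 1/35  (sign -1)
combine: 4πI² = 105·3/35·1/35 = 9/35
take √, sign +1: I = 0.14304817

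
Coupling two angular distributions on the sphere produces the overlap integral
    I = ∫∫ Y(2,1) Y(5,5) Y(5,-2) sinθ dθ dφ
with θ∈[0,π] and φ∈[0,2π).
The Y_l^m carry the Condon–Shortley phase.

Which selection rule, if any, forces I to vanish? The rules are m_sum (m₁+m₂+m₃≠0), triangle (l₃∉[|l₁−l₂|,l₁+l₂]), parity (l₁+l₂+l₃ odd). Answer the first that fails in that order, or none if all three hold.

m_sum

azimuthal sum: 1 + 5 − 2 = 4  ✗
3 ≤ 5 ≤ 7 (triangle on l)
L = 2 + 5 + 5 = 12 (even)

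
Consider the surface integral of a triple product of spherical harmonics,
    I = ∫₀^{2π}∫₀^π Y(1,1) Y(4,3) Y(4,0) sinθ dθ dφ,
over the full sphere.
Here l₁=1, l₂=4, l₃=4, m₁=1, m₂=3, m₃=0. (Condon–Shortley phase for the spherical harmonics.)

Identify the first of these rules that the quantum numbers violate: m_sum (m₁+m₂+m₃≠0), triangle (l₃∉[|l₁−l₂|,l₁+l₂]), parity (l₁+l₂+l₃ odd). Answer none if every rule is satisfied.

m₁+m₂+m₃ = 1 + 3 + 0 = 4  ✗
triangle: |1−4|=3 ≤ l₃=4 ≤ 1+4=5
parity: l₁+l₂+l₃ = 9 is odd

m_sum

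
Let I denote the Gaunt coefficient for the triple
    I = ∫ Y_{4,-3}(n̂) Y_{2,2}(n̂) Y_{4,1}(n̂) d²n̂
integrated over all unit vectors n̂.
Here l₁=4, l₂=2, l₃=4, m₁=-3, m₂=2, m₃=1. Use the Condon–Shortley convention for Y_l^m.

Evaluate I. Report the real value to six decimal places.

Checks pass: Σm=0; 10 even; l₃=4∈[2,6].
(2·4+1)(2·2+1)(2·4+1) = 405
Δ: 2! 6! 2! / 11! → 1/13860
sum: t=0:+1/192 t=1:−1/36 t=2:+1/192 = -5/288
3j²(4 2 4; 0 0 0) = Δ·Π!·Σ² = 20/693  (sign -1)
sum: t=2:+1/480 = 1/480
3j²(4 2 4; -3 2 1) = Δ·Π!·Σ² = 3/110  (sign -1)
combine: 4πI² = 405·20/693·3/110 = 270/847
take √, sign +1: I = 0.15927046

0.159270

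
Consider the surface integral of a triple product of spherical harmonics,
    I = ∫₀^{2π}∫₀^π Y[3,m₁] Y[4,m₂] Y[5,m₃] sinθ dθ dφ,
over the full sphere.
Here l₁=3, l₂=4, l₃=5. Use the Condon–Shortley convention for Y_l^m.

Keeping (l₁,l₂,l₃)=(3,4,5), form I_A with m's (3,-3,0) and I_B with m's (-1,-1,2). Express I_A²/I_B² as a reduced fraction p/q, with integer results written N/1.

Shared (l₁,l₂,l₃)=(3,4,5): N and (l;000)² cancel in I_A²/I_B².
A: Δ = 2!·4!·6!/13! = 1/180180; Racah Σ t=0..0: t=0:+1/5760 = 1/5760; ⇒ 3j(3 4 5; 3 -3 0)² = 5/572, sgn -1
B: Δ = 2!·4!·6!/13! = 1/180180; Racah Σ t=0..2: t=0:+1/1728 t=1:−1/288 t=2:+1/960 = -1/540; ⇒ 3j(3 4 5; -1 -1 2)² = 128/6435, sgn +1
I_A²/I_B² = (5/572)/(128/6435) = 225/512

225/512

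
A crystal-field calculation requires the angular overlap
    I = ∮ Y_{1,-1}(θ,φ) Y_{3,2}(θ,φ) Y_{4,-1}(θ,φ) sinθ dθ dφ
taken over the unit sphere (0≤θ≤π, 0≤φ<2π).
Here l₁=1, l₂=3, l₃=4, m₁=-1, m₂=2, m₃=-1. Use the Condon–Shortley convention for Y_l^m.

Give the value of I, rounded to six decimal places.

-0.106622

Checks pass: Σm=0; 8 even; l₃=4∈[2,4].
(2·1+1)(2·3+1)(2·4+1) = 189
Δ: 0! 2! 6! / 9! → 1/252
sum: t=0:+1/36 = 1/36
3j²(1 3 4; 0 0 0) = Δ·Π!·Σ² = 4/63  (sign +1)
sum: t=0:+1/240 = 1/240
3j²(1 3 4; -1 2 -1) = Δ·Π!·Σ² = 1/84  (sign -1)
combine: 4πI² = 189·4/63·1/84 = 1/7
take √, sign -1: I = -0.10662181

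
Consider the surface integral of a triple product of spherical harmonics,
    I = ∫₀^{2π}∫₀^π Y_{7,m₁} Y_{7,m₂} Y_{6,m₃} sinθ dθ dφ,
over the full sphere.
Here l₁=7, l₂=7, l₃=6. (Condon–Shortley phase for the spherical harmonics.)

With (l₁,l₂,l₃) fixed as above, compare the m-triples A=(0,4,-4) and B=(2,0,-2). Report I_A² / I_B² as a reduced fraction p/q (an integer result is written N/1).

Shared (l₁,l₂,l₃)=(7,7,6): N and (l;000)² cancel in I_A²/I_B².
A: Δ = 8!·6!·6!/21! = 1/2444321880; Racah Σ t=5..7: t=5:−1/24883200 t=6:+1/20736000 t=7:−1/174182400 = 1/435456000; ⇒ 3j(7 7 6; 0 4 -4)² = 2/20995, sgn +1
B: Δ = 8!·6!·6!/21! = 1/2444321880; Racah Σ t=1..5: t=1:−1/174182400 t=2:+1/6220800 t=3:−1/1658880 t=4:+1/2488320 t=5:−1/24883200 = -1/11612160; ⇒ 3j(7 7 6; 2 0 -2)² = 150/46189, sgn -1
I_A²/I_B² = (2/20995)/(150/46189) = 11/375

11/375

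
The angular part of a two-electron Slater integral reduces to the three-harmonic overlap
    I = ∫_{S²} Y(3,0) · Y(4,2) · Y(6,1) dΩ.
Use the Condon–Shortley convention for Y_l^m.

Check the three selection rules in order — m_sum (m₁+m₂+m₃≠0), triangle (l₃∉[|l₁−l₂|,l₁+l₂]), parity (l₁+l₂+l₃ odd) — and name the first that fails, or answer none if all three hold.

m_sum

Σmᵢ = 3  ✗
l₃∈[|l₁−l₂|,l₁+l₂]=[1,7], have l₃=6
Σlᵢ = 13 ⇒ odd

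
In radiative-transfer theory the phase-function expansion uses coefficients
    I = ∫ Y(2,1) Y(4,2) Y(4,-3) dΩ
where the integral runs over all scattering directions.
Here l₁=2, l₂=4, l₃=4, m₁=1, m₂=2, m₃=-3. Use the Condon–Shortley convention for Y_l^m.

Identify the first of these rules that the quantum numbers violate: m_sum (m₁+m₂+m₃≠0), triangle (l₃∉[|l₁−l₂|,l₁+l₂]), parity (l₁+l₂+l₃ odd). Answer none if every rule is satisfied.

azimuthal sum: 1 + 2 − 3 = 0  ✓
2 ≤ 4 ≤ 6 (triangle on l)  ✓
L = 2 + 4 + 4 = 10 (even)  ✓

none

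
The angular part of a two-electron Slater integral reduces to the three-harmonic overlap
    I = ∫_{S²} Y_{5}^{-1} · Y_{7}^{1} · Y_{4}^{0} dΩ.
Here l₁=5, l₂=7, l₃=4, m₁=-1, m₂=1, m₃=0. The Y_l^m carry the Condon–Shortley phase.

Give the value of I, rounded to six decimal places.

-0.112008

Checks pass: Σm=0; 16 even; l₃=4∈[2,12].
(2·5+1)(2·7+1)(2·4+1) = 1485
Δ: 8! 2! 6! / 17! → 1/6126120
sum: t=3:−1/69120 t=4:+1/20736 t=5:−1/69120 = 1/51840
3j²(5 7 4; 0 0 0) = Δ·Π!·Σ² = 280/21879  (sign +1)
sum: t=4:+1/55296 t=5:−1/25920 t=6:+1/138240 = -11/829440
3j²(5 7 4; -1 1 0) = Δ·Π!·Σ² = 11/1326  (sign -1)
combine: 4πI² = 1485·280/21879·11/1326 = 7700/48841
take √, sign -1: I = -0.11200777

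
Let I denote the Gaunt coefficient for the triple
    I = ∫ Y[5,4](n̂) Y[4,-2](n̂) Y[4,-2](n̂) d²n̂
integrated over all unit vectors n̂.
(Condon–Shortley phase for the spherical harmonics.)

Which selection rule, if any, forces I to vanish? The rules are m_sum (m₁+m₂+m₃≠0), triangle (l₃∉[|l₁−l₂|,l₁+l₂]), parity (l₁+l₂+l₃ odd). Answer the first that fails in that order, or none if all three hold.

azimuthal sum: 4 − 2 − 2 = 0  ✓
1 ≤ 4 ≤ 9 (triangle on l)  ✓
L = 5 + 4 + 4 = 13 (odd)  ✗

parity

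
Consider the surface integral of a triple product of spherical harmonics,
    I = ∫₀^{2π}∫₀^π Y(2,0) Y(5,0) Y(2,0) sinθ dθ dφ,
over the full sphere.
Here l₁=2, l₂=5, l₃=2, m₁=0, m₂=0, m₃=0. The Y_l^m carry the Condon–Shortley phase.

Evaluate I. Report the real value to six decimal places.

0.000000

triangle: need 3≤l₃≤7, have 2; I=0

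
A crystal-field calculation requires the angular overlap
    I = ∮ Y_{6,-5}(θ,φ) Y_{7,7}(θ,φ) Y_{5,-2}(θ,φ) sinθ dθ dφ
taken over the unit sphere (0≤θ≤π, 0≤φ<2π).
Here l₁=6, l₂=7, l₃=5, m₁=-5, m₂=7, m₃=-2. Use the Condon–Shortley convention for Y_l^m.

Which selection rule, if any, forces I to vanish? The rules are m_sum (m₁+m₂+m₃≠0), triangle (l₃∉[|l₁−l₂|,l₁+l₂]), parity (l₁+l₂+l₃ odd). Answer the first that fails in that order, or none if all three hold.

m₁+m₂+m₃ = -5 + 7 − 2 = 0  ✓
triangle: |6−7|=1 ≤ l₃=5 ≤ 6+7=13  ✓
parity: l₁+l₂+l₃ = 18 is even  ✓

none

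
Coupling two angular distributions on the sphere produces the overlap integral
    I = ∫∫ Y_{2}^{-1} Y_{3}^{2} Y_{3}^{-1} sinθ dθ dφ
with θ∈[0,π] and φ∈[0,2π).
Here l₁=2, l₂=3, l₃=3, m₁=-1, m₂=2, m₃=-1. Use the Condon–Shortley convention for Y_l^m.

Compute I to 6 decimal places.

0.162868

Checks pass: Σm=0; 8 even; l₃=3∈[1,5].
(2·2+1)(2·3+1)(2·3+1) = 245
Δ: 2! 2! 4! / 9! → 1/3780
sum: t=0:+1/24 t=1:−1/4 t=2:+1/24 = -1/6
3j²(2 3 3; 0 0 0) = Δ·Π!·Σ² = 4/105  (sign +1)
sum: t=1:−1/48 t=2:+1/12 = 1/16
3j²(2 3 3; -1 2 -1) = Δ·Π!·Σ² = 1/28  (sign +1)
combine: 4πI² = 245·4/105·1/28 = 1/3
take √, sign +1: I = 0.16286750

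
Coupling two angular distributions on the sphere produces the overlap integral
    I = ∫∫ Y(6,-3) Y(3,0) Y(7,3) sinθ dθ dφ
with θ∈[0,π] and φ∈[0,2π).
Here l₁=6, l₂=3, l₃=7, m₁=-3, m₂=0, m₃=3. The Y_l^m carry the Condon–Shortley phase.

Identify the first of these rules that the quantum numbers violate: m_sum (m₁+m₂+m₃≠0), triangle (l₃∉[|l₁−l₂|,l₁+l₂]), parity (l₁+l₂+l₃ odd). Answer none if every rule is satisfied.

none

Σmᵢ = 0  ✓
l₃∈[|l₁−l₂|,l₁+l₂]=[3,9], have l₃=7  ✓
Σlᵢ = 16 ⇒ even  ✓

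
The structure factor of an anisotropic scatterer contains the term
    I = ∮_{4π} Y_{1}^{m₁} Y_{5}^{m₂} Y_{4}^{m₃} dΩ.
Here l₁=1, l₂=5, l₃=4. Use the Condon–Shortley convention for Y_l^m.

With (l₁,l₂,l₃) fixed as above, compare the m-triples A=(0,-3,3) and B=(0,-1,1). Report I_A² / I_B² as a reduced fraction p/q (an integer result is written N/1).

Shared (l₁,l₂,l₃)=(1,5,4): N and (l;000)² cancel in I_A²/I_B².
A: Δ = 2!·0!·8!/11! = 1/495; Racah Σ t=1..1: t=1:−1/5040 = -1/5040; ⇒ 3j(1 5 4; 0 -3 3)² = 16/495, sgn +1
B: Δ = 2!·0!·8!/11! = 1/495; Racah Σ t=1..1: t=1:−1/720 = -1/720; ⇒ 3j(1 5 4; 0 -1 1)² = 8/165, sgn +1
I_A²/I_B² = (16/495)/(8/165) = 2/3

2/3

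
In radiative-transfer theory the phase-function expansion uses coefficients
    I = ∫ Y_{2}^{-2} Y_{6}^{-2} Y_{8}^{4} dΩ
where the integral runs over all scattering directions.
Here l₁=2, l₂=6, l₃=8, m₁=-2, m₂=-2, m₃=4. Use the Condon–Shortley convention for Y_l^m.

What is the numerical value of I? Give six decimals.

0.188806

Rules hold: Σm=0, L=16 even, 4≤8≤8.
N = 5·13·17 = 1105
Δ = 0!·4!·12!/17! = 1/30940
Racah Σ t=0..0: t=0:+1/2073600 = 1/2073600
⇒ 3j(2 6 8; 0 0 0)² = 28/1105, sgn +1
Racah Σ t=0..0: t=0:+1/23224320 = 1/23224320
⇒ 3j(2 6 8; -2 -2 4)² = 99/6188, sgn +1
4πI² = N·(3j₀)²·(3jₘ)² = 99/221
I = +1·√(0.447964/4π) = 0.18880632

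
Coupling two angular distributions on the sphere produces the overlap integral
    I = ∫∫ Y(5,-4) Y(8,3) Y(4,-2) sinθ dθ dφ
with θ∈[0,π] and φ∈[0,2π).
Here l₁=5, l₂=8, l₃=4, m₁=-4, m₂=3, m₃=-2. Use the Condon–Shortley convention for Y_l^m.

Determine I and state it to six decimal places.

Σmᵢ = -3 ≠ 0, so the φ-integral vanishes; I = 0

0.000000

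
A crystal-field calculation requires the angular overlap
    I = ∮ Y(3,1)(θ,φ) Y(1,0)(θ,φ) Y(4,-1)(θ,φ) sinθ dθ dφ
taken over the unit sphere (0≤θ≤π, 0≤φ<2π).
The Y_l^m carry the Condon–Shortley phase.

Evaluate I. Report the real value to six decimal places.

-0.238414

Rules hold: Σm=0, L=8 even, 2≤4≤4.
N = 7·3·9 = 189
Δ = 0!·6!·2!/9! = 1/252
Racah Σ t=0..0: t=0:+1/36 = 1/36
⇒ 3j(3 1 4; 0 0 0)² = 4/63, sgn +1
Racah Σ t=0..0: t=0:+1/48 = 1/48
⇒ 3j(3 1 4; 1 0 -1)² = 5/84, sgn -1
4πI² = N·(3j₀)²·(3jₘ)² = 5/7
I = -1·√(0.714286/4π) = -0.23841361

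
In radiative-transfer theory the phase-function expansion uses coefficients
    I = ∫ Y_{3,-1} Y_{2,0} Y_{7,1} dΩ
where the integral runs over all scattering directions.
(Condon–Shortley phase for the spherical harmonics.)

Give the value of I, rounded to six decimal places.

0.000000

triangle: need 1≤l₃≤5, have 7; I=0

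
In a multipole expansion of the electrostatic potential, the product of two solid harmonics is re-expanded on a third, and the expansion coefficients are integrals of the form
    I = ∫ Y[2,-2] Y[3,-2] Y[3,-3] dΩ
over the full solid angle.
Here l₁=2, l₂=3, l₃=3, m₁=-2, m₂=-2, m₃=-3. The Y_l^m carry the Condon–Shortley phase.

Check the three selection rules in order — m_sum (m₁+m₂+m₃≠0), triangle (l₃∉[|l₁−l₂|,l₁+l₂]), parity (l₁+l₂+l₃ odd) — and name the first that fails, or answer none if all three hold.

m₁+m₂+m₃ = -2 − 2 − 3 = -7  ✗
triangle: |2−3|=1 ≤ l₃=3 ≤ 2+3=5
parity: l₁+l₂+l₃ = 8 is even

m_sum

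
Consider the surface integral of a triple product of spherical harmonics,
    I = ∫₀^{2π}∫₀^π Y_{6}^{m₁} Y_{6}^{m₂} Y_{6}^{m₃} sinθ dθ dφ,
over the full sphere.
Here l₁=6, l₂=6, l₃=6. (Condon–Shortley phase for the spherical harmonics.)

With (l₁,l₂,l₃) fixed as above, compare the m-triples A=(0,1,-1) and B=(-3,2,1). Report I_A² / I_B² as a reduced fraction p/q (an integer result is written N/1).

200/189

l's match ⇒ only the (l;m) 3-j factors differ between A and B.
A: triangle coeff Δ(6,6,6) = 1/325909584; Σ_t [1,6]: t=1:−1/10368000 t=2:+1/276480 t=3:−1/62208 t=4:+1/82944 t=5:−1/691200 t=6:+1/62208000 = -1/518400; (3j)²=100/46189 [(6 6 6; 0 1 -1)], sign=+1
B: triangle coeff Δ(6,6,6) = 1/325909584; Σ_t [3,6]: t=3:−1/3110400 t=4:+1/276480 t=5:−1/207360 t=6:+1/1244160 = -1/1382400; (3j)²=189/92378 [(6 6 6; -3 2 1)], sign=+1
I_A²/I_B² = (100/46189)/(189/92378) = 200/189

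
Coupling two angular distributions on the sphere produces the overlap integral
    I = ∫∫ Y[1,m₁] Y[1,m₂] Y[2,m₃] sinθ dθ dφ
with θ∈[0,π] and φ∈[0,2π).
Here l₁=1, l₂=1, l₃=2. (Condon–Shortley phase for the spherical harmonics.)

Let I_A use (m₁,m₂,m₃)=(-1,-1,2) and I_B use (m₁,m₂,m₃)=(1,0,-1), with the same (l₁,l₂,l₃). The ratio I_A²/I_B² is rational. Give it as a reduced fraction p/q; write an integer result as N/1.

2/1

Shared (l₁,l₂,l₃)=(1,1,2): N and (l;000)² cancel in I_A²/I_B².
A: Δ = 0!·2!·2!/5! = 1/30; Racah Σ t=0..0: t=0:+1/4 = 1/4; ⇒ 3j(1 1 2; -1 -1 2)² = 1/5, sgn +1
B: Δ = 0!·2!·2!/5! = 1/30; Racah Σ t=0..0: t=0:+1/2 = 1/2; ⇒ 3j(1 1 2; 1 0 -1)² = 1/10, sgn -1
I_A²/I_B² = (1/5)/(1/10) = 2/1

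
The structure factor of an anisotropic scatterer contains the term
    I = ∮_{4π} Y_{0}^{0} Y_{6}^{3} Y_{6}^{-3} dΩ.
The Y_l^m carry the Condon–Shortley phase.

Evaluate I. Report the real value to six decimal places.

Rules hold: Σm=0, L=12 even, 6≤6≤6.
N = 1·13·13 = 169
Δ = 0!·0!·12!/13! = 1/13
Racah Σ t=0..0: t=0:+1/518400 = 1/518400
⇒ 3j(0 6 6; 0 0 0)² = 1/13, sgn +1
Racah Σ t=0..0: t=0:+1/2177280 = 1/2177280
⇒ 3j(0 6 6; 0 3 -3)² = 1/13, sgn -1
4πI² = N·(3j₀)²·(3jₘ)² = 1/1
I = -1·√(1/4π) = -0.28209479

-0.282095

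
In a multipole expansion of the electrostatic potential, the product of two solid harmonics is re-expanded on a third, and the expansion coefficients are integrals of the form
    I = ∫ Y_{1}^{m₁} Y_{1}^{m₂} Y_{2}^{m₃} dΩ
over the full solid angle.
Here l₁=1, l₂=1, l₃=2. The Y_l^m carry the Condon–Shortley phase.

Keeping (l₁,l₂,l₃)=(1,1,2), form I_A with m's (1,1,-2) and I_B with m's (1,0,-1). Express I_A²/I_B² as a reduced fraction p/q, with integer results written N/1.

Shared (l₁,l₂,l₃)=(1,1,2): N and (l;000)² cancel in I_A²/I_B².
A: Δ = 0!·2!·2!/5! = 1/30; Racah Σ t=0..0: t=0:+1/4 = 1/4; ⇒ 3j(1 1 2; 1 1 -2)² = 1/5, sgn +1
B: Δ = 0!·2!·2!/5! = 1/30; Racah Σ t=0..0: t=0:+1/2 = 1/2; ⇒ 3j(1 1 2; 1 0 -1)² = 1/10, sgn -1
I_A²/I_B² = (1/5)/(1/10) = 2/1

2/1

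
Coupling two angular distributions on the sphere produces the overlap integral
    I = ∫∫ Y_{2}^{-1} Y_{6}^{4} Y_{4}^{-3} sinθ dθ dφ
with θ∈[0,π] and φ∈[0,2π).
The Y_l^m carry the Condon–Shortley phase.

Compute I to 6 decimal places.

0.246389

m-sum 0 ✓  L=12 even ✓  4≤4≤8 ✓
Π(2lᵢ+1) = 5×13×9 = 585
triangle coeff Δ(2,6,4) = 1/6435
Σ_t [2,2]: t=2:+1/2304 = 1/2304
(3j)²=5/143 [(2 6 4; 0 0 0)], sign=+1
Σ_t [3,3]: t=3:−1/30240 = -1/30240
(3j)²=16/429 [(2 6 4; -1 4 -3)], sign=+1
⇒ 4πI² = 1200/1573
I = (+1)√(1200/1573/(4π)) = 0.24638901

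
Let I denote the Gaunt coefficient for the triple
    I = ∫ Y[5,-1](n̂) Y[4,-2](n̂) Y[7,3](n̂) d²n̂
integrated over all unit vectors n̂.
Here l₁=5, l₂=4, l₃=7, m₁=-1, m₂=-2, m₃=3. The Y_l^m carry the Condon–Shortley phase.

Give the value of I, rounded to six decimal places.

Rules hold: Σm=0, L=16 even, 1≤7≤9.
N = 11·9·15 = 1485
Δ = 2!·8!·6!/17! = 1/6126120
Racah Σ t=0..2: t=0:+1/69120 t=1:−1/20736 t=2:+1/69120 = -1/51840
⇒ 3j(5 4 7; 0 0 0)² = 280/21879, sgn +1
Racah Σ t=0..2: t=0:+1/138240 t=1:−1/86400 t=2:+1/829440 = -13/4147200
⇒ 3j(5 4 7; -1 -2 3)² = 13/3740, sgn -1
4πI² = N·(3j₀)²·(3jₘ)² = 210/3179
I = -1·√(0.0660585/4π) = -0.07250358

-0.072504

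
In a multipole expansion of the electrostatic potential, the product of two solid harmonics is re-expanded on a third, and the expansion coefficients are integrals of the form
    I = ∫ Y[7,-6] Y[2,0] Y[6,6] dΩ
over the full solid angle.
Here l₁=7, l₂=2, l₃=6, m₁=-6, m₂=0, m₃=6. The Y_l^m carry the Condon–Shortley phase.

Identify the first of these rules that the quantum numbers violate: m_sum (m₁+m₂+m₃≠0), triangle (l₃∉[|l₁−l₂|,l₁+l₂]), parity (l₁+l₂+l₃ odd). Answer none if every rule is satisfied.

parity

Σmᵢ = 0  ✓
l₃∈[|l₁−l₂|,l₁+l₂]=[5,9], have l₃=6  ✓
Σlᵢ = 15 ⇒ odd  ✗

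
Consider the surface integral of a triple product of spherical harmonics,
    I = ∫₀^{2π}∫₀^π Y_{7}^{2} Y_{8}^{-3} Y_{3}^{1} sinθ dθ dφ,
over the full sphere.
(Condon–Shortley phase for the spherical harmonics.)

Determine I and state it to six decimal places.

Checks pass: Σm=0; 18 even; l₃=3∈[1,15].
(2·7+1)(2·8+1)(2·3+1) = 1785
Δ: 12! 2! 4! / 19! → 1/5290740
sum: t=5:−1/7257600 t=6:+1/2073600 t=7:−1/7257600 = 1/4838400
3j²(7 8 3; 0 0 0) = Δ·Π!·Σ² = 252/20995  (sign -1)
sum: t=3:−1/17418240 t=4:+1/5806080 t=5:−1/29030400 = 1/12441600
3j²(7 8 3; 2 -3 1) = Δ·Π!·Σ² = 154/12597  (sign +1)
combine: 4πI² = 1785·252/20995·154/12597 = 271656/1037153
take √, sign -1: I = -0.14437211

-0.144372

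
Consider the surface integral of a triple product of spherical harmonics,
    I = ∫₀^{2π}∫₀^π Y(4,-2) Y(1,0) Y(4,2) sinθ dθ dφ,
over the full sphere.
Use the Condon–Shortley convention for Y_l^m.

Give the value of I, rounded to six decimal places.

l₁+l₂+l₃=9 is odd: 3j(l;000)=0 ⇒ I=0

0.000000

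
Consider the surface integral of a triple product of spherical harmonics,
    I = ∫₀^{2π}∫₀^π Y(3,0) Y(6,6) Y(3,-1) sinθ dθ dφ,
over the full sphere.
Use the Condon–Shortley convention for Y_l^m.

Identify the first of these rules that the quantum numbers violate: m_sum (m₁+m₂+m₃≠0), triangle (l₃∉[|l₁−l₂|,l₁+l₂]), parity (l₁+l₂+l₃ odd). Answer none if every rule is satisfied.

Σmᵢ = 5  ✗
l₃∈[|l₁−l₂|,l₁+l₂]=[3,9], have l₃=3
Σlᵢ = 12 ⇒ even

m_sum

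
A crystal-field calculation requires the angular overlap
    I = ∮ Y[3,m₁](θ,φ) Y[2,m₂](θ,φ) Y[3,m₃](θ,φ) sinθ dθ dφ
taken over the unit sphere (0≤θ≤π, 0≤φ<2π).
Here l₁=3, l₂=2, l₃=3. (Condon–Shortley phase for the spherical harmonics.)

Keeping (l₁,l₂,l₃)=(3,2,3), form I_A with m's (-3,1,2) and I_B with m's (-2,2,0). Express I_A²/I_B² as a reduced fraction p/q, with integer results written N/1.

Same 3,2,3: normalisation and zero-m 3j drop out of the ratio.
A: Δ: 2! 4! 2! / 9! → 1/3780; sum: t=2:+1/48 = 1/48; 3j²(3 2 3; -3 1 2) = Δ·Π!·Σ² = 5/84  (sign -1)
B: Δ: 2! 4! 2! / 9! → 1/3780; sum: t=2:+1/24 = 1/24; 3j²(3 2 3; -2 2 0) = Δ·Π!·Σ² = 1/21  (sign -1)
I_A²/I_B² = (5/84)/(1/21) = 5/4

5/4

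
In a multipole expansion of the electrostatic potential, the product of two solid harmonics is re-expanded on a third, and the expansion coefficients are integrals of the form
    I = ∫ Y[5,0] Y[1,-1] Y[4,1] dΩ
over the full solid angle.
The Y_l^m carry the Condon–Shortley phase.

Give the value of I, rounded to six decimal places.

m-sum 0 ✓  L=10 even ✓  4≤4≤6 ✓
Π(2lᵢ+1) = 11×3×9 = 297
triangle coeff Δ(5,1,4) = 1/495
Σ_t [1,1]: t=1:−1/576 = -1/576
(3j)²=5/99 [(5 1 4; 0 0 0)], sign=-1
Σ_t [0,0]: t=0:+1/1440 = 1/1440
(3j)²=2/99 [(5 1 4; 0 -1 1)], sign=-1
⇒ 4πI² = 10/33
I = (+1)√(10/33/(4π)) = 0.15528807

0.155288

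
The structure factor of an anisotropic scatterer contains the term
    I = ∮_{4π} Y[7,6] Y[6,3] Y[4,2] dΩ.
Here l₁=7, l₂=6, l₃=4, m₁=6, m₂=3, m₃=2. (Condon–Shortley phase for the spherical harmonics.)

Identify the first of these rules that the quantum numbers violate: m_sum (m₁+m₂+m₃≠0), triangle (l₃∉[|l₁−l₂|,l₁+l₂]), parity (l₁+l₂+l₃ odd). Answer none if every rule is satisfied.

m_sum

azimuthal sum: 6 + 3 + 2 = 11  ✗
1 ≤ 4 ≤ 13 (triangle on l)
L = 7 + 6 + 4 = 17 (odd)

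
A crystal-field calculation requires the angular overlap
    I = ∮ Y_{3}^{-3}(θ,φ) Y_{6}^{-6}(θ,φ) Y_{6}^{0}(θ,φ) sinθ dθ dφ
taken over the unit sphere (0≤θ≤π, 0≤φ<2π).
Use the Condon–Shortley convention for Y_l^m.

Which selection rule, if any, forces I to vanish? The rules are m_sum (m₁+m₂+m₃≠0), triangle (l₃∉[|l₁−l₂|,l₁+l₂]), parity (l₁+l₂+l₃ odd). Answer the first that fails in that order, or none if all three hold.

m_sum

Σmᵢ = -9  ✗
l₃∈[|l₁−l₂|,l₁+l₂]=[3,9], have l₃=6
Σlᵢ = 15 ⇒ odd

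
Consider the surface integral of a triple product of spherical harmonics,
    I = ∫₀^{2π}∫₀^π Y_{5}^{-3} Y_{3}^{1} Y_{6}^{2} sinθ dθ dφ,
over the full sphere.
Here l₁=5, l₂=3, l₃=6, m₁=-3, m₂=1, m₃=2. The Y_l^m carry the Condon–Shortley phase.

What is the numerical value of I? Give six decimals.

-0.145631

Rules hold: Σm=0, L=14 even, 2≤6≤8.
N = 11·7·13 = 1001
Δ = 2!·8!·4!/15! = 1/675675
Racah Σ t=0..2: t=0:+1/8640 t=1:−1/2304 t=2:+1/8640 = -7/34560
⇒ 3j(5 3 6; 0 0 0)² = 7/429, sgn -1
Racah Σ t=0..2: t=0:+1/1935360 t=1:−1/30240 t=2:+1/11520 = 1/18432
⇒ 3j(5 3 6; -3 1 2)² = 7/429, sgn +1
4πI² = N·(3j₀)²·(3jₘ)² = 343/1287
I = -1·√(0.266511/4π) = -0.14563067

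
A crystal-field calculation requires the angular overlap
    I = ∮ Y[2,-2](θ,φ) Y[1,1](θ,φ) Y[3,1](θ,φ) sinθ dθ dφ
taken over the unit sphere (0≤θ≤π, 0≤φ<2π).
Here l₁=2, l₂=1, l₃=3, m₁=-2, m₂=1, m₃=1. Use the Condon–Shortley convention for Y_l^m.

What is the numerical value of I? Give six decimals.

m-sum 0 ✓  L=6 even ✓  1≤3≤3 ✓
Π(2lᵢ+1) = 5×3×7 = 105
triangle coeff Δ(2,1,3) = 1/105
Σ_t [0,0]: t=0:+1/4 = 1/4
(3j)²=3/35 [(2 1 3; 0 0 0)], sign=-1
Σ_t [0,0]: t=0:+1/48 = 1/48
(3j)²=1/105 [(2 1 3; -2 1 1)], sign=+1
⇒ 4πI² = 3/35
I = (-1)√(3/35/(4π)) = -0.08258890

-0.082589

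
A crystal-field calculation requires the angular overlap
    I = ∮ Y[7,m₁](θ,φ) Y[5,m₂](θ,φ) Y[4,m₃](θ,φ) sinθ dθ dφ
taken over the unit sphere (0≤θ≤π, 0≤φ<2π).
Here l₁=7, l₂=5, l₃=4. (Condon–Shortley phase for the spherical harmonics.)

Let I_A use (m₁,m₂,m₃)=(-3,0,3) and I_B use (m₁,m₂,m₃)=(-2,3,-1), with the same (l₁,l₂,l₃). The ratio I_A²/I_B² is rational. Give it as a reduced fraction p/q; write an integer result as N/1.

Shared (l₁,l₂,l₃)=(7,5,4): N and (l;000)² cancel in I_A²/I_B².
A: Δ = 8!·6!·2!/17! = 1/6126120; Racah Σ t=4..5: t=4:+1/414720 t=5:−1/172800 = -7/2073600; ⇒ 3j(7 5 4; -3 0 3)² = 343/29172, sgn +1
B: Δ = 8!·6!·2!/17! = 1/6126120; Racah Σ t=6..8: t=6:+1/103680 t=7:−1/241920 t=8:+1/9676800 = 163/29030400; ⇒ 3j(7 5 4; -2 3 -1)² = 26569/2042040, sgn -1
I_A²/I_B² = (343/29172)/(26569/2042040) = 24010/26569

24010/26569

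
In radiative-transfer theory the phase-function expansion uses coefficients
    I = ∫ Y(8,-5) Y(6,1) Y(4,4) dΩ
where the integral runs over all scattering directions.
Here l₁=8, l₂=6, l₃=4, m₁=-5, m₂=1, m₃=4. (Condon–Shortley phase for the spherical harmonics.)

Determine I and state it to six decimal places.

0.188804

m-sum 0 ✓  L=18 even ✓  2≤4≤14 ✓
Π(2lᵢ+1) = 17×13×9 = 1989
triangle coeff Δ(8,6,4) = 1/23279256
Σ_t [4,6]: t=4:+1/1658880 t=5:−1/518400 t=6:+1/1658880 = -1/1382400
(3j)²=504/46189 [(8 6 4; 0 0 0)], sign=-1
Σ_t [7,7]: t=7:−1/43545600 = -1/43545600
(3j)²=20/969 [(8 6 4; -5 1 4)], sign=-1
⇒ 4πI² = 30240/67507
I = (+1)√(30240/67507/(4π)) = 0.18880416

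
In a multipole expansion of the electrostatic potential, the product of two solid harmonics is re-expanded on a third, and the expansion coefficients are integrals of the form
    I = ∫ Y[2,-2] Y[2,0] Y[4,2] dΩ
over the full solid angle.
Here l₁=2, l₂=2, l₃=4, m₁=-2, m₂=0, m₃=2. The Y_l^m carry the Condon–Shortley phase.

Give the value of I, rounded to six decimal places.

0.156078

Checks pass: Σm=0; 8 even; l₃=4∈[0,4].
(2·2+1)(2·2+1)(2·4+1) = 225
Δ: 0! 4! 4! / 9! → 1/630
sum: t=0:+1/16 = 1/16
3j²(2 2 4; 0 0 0) = Δ·Π!·Σ² = 2/35  (sign +1)
sum: t=0:+1/96 = 1/96
3j²(2 2 4; -2 0 2) = Δ·Π!·Σ² = 1/42  (sign +1)
combine: 4πI² = 225·2/35·1/42 = 15/49
take √, sign +1: I = 0.15607835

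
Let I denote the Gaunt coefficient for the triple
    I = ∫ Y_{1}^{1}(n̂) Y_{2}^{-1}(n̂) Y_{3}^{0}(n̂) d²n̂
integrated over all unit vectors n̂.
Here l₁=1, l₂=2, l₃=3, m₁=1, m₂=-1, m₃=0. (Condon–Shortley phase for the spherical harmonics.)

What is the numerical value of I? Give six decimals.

Checks pass: Σm=0; 6 even; l₃=3∈[1,3].
(2·1+1)(2·2+1)(2·3+1) = 105
Δ: 0! 2! 4! / 7! → 1/105
sum: t=0:+1/4 = 1/4
3j²(1 2 3; 0 0 0) = Δ·Π!·Σ² = 3/35  (sign -1)
sum: t=0:+1/12 = 1/12
3j²(1 2 3; 1 -1 0) = Δ·Π!·Σ² = 1/35  (sign -1)
combine: 4πI² = 105·3/35·1/35 = 9/35
take √, sign +1: I = 0.14304817

0.143048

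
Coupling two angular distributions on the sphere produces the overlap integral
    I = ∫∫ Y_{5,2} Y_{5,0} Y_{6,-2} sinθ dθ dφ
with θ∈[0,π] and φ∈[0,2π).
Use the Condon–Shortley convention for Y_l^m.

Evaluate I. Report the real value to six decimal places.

-0.043391

Rules hold: Σm=0, L=16 even, 0≤6≤10.
N = 11·11·13 = 1573
Δ = 4!·6!·6!/17! = 1/28588560
Racah Σ t=0..4: t=0:+1/345600 t=1:−1/13824 t=2:+1/5184 t=3:−1/13824 t=4:+1/345600 = 7/129600
⇒ 3j(5 5 6; 0 0 0)² = 80/7293, sgn +1
Racah Σ t=0..3: t=0:+1/103680 t=1:−1/13824 t=2:+1/17280 t=3:−1/207360 = -1/103680
⇒ 3j(5 5 6; 2 0 -2)² = 10/7293, sgn -1
4πI² = N·(3j₀)²·(3jₘ)² = 800/33813
I = -1·√(0.0236595/4π) = -0.04339086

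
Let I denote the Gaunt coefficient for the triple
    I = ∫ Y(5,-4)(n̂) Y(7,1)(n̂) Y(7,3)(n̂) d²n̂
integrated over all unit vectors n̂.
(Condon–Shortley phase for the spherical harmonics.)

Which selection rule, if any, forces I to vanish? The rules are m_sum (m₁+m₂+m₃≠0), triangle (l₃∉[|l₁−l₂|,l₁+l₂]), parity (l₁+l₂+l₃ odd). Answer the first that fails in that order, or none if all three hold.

Σmᵢ = 0  ✓
l₃∈[|l₁−l₂|,l₁+l₂]=[2,12], have l₃=7  ✓
Σlᵢ = 19 ⇒ odd  ✗

parity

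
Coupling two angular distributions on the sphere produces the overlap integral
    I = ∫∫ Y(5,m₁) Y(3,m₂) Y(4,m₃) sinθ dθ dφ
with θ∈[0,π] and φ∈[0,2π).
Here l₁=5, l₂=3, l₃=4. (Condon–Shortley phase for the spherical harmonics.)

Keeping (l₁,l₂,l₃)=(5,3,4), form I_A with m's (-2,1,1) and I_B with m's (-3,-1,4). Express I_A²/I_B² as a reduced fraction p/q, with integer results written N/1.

Shared (l₁,l₂,l₃)=(5,3,4): N and (l;000)² cancel in I_A²/I_B².
A: Δ = 4!·6!·2!/13! = 1/180180; Racah Σ t=2..4: t=2:+1/960 t=3:−1/288 t=4:+1/1728 = -1/540; ⇒ 3j(5 3 4; -2 1 1)² = 128/6435, sgn +1
B: Δ = 4!·6!·2!/13! = 1/180180; Racah Σ t=2..2: t=2:+1/5760 = 1/5760; ⇒ 3j(5 3 4; -3 -1 4)² = 56/2145, sgn +1
I_A²/I_B² = (128/6435)/(56/2145) = 16/21

16/21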